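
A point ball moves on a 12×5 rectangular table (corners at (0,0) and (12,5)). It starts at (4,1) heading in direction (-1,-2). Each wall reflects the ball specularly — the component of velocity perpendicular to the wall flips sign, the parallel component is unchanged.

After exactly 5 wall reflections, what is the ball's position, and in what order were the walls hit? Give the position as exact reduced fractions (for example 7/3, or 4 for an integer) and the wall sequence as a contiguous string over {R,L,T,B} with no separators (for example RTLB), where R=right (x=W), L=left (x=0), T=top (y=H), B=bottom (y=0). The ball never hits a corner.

1. t=1/2 → B at (7/2,0); v=(-1,2)
2. t=5/2 → T at (1,5); v=(-1,-2)
3. t=1 → L at (0,3); v=(1,-2)
4. t=3/2 → B at (3/2,0); v=(1,2)
5. t=5/2 → T at (4,5); v=(1,-2)

Final position: (4,5)
Wall sequence: BTLBT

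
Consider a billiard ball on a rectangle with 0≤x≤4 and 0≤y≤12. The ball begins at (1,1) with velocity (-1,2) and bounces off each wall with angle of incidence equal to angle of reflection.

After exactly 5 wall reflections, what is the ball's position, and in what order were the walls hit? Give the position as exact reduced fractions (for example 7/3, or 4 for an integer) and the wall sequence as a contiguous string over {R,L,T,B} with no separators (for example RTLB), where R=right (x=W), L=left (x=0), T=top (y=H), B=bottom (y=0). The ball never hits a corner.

Final position: (5/2,0)
Wall sequence: LRTLB

1. t=1 → L at (0,3); v=(1,2)
2. t=4 → R at (4,11); v=(-1,2)
3. t=1/2 → T at (7/2,12); v=(-1,-2)
4. t=7/2 → L at (0,5); v=(1,-2)
5. t=5/2 → B at (5/2,0); v=(1,2)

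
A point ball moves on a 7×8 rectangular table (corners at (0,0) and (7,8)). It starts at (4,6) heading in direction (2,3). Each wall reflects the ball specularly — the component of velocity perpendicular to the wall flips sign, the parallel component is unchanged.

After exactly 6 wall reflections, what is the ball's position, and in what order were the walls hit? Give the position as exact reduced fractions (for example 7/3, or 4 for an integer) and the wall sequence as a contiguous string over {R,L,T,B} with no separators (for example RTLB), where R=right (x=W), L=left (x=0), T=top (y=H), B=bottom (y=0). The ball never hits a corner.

1. t=2/3 → T at (16/3,8); v=(2,-3)
2. t=5/6 → R at (7,11/2); v=(-2,-3)
3. t=11/6 → B at (10/3,0); v=(-2,3)
4. t=5/3 → L at (0,5); v=(2,3)
5. t=1 → T at (2,8); v=(2,-3)
6. t=5/2 → R at (7,1/2); v=(-2,-3)

Final position: (7,1/2)
Wall sequence: TRBLTR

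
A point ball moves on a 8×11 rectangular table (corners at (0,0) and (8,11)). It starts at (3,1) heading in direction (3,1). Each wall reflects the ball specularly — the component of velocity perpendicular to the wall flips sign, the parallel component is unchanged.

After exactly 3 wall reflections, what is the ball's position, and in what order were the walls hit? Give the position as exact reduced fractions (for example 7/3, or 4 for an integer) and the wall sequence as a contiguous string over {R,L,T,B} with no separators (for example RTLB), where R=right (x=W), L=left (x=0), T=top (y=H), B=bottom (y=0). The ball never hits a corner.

Final position: (8,8)
Wall sequence: RLR

1. t=5/3 → R at (8,8/3); v=(-3,1)
2. t=8/3 → L at (0,16/3); v=(3,1)
3. t=8/3 → R at (8,8); v=(-3,1)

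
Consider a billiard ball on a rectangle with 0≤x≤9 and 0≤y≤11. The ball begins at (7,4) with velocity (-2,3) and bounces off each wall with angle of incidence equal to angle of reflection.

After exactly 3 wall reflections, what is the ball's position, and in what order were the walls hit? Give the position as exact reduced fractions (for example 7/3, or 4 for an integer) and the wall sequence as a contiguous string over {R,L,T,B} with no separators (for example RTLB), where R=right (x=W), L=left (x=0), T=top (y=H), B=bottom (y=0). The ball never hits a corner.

Final position: (5,0)
Wall sequence: TLB

1. t=7/3 → T at (7/3,11); v=(-2,-3)
2. t=7/6 → L at (0,15/2); v=(2,-3)
3. t=5/2 → B at (5,0); v=(2,3)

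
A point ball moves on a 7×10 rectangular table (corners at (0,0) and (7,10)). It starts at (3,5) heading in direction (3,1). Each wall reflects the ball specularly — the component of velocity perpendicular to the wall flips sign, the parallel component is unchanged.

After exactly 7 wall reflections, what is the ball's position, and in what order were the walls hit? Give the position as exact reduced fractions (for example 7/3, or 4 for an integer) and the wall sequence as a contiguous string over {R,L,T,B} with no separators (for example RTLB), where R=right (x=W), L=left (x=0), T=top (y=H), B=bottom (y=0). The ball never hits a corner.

1. t=4/3 → R at (7,19/3); v=(-3,1)
2. t=7/3 → L at (0,26/3); v=(3,1)
3. t=4/3 → T at (4,10); v=(3,-1)
4. t=1 → R at (7,9); v=(-3,-1)
5. t=7/3 → L at (0,20/3); v=(3,-1)
6. t=7/3 → R at (7,13/3); v=(-3,-1)
7. t=7/3 → L at (0,2); v=(3,-1)

Final position: (0,2)
Wall sequence: RLTRLRL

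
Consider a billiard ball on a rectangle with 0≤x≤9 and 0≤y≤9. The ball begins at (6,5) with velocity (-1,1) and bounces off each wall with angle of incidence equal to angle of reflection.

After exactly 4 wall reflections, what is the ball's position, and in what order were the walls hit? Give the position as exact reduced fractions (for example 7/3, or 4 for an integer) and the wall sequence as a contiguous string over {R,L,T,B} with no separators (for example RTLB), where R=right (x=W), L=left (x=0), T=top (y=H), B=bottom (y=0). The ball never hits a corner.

Final position: (9,2)
Wall sequence: TLBR

1. t=4 → T at (2,9); v=(-1,-1)
2. t=2 → L at (0,7); v=(1,-1)
3. t=7 → B at (7,0); v=(1,1)
4. t=2 → R at (9,2); v=(-1,1)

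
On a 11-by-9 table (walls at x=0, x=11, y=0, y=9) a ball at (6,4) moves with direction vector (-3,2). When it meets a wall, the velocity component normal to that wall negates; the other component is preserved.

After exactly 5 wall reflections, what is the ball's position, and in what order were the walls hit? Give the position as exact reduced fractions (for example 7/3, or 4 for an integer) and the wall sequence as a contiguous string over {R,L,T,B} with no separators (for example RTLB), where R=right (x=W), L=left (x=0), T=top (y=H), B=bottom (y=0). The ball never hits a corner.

1. t=2 → L at (0,8); v=(3,2)
2. t=1/2 → T at (3/2,9); v=(3,-2)
3. t=19/6 → R at (11,8/3); v=(-3,-2)
4. t=4/3 → B at (7,0); v=(-3,2)
5. t=7/3 → L at (0,14/3); v=(3,2)

Final position: (0,14/3)
Wall sequence: LTRBL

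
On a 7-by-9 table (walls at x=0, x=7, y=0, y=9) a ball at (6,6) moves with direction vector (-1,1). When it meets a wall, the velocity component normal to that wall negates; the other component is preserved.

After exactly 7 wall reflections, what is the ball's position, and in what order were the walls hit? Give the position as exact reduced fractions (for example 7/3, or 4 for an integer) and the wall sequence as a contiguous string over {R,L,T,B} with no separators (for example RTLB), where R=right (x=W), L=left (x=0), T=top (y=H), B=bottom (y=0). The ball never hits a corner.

Final position: (7,3)
Wall sequence: TLBRLTR

1. t=3 → T at (3,9); v=(-1,-1)
2. t=3 → L at (0,6); v=(1,-1)
3. t=6 → B at (6,0); v=(1,1)
4. t=1 → R at (7,1); v=(-1,1)
5. t=7 → L at (0,8); v=(1,1)
6. t=1 → T at (1,9); v=(1,-1)
7. t=6 → R at (7,3); v=(-1,-1)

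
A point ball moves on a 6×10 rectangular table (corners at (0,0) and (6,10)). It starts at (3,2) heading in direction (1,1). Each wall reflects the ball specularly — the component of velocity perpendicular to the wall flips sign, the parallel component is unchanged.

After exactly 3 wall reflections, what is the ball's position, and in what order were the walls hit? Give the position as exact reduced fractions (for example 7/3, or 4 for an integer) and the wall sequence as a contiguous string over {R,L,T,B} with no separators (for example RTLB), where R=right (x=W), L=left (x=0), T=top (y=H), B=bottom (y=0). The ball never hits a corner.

Final position: (0,9)
Wall sequence: RTL

1. t=3 → R at (6,5); v=(-1,1)
2. t=5 → T at (1,10); v=(-1,-1)
3. t=1 → L at (0,9); v=(1,-1)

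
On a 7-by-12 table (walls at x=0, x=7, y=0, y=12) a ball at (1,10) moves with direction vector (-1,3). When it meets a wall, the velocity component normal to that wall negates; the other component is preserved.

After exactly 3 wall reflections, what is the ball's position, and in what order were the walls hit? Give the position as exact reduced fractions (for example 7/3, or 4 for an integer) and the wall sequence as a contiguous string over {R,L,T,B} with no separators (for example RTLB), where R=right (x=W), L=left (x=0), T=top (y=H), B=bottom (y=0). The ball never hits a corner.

1. t=2/3 → T at (1/3,12); v=(-1,-3)
2. t=1/3 → L at (0,11); v=(1,-3)
3. t=11/3 → B at (11/3,0); v=(1,3)

Final position: (11/3,0)
Wall sequence: TLB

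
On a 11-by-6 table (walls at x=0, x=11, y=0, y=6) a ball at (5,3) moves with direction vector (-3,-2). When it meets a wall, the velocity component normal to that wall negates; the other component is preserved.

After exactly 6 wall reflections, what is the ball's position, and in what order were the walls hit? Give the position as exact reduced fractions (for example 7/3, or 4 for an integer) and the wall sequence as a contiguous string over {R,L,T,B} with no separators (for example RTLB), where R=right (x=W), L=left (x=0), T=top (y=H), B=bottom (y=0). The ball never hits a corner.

1. t=3/2 → B at (1/2,0); v=(-3,2)
2. t=1/6 → L at (0,1/3); v=(3,2)
3. t=17/6 → T at (17/2,6); v=(3,-2)
4. t=5/6 → R at (11,13/3); v=(-3,-2)
5. t=13/6 → B at (9/2,0); v=(-3,2)
6. t=3/2 → L at (0,3); v=(3,2)

Final position: (0,3)
Wall sequence: BLTRBL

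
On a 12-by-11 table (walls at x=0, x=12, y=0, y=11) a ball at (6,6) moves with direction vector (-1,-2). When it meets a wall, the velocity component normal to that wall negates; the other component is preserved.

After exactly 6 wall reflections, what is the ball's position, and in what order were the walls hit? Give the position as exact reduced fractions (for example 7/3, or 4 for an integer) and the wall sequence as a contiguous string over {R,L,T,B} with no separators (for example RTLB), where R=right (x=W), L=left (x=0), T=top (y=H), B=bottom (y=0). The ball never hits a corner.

Final position: (21/2,11)
Wall sequence: BLTBRT

1. t=3 → B at (3,0); v=(-1,2)
2. t=3 → L at (0,6); v=(1,2)
3. t=5/2 → T at (5/2,11); v=(1,-2)
4. t=11/2 → B at (8,0); v=(1,2)
5. t=4 → R at (12,8); v=(-1,2)
6. t=3/2 → T at (21/2,11); v=(-1,-2)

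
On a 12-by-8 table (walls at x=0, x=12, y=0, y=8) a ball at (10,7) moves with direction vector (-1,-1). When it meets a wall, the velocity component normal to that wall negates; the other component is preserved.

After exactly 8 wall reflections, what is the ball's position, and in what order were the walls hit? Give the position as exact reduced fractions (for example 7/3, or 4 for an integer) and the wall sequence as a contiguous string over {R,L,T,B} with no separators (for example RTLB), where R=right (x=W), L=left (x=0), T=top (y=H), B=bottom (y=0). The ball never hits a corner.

1. t=7 → B at (3,0); v=(-1,1)
2. t=3 → L at (0,3); v=(1,1)
3. t=5 → T at (5,8); v=(1,-1)
4. t=7 → R at (12,1); v=(-1,-1)
5. t=1 → B at (11,0); v=(-1,1)
6. t=8 → T at (3,8); v=(-1,-1)
7. t=3 → L at (0,5); v=(1,-1)
8. t=5 → B at (5,0); v=(1,1)

Final position: (5,0)
Wall sequence: BLTRBTLB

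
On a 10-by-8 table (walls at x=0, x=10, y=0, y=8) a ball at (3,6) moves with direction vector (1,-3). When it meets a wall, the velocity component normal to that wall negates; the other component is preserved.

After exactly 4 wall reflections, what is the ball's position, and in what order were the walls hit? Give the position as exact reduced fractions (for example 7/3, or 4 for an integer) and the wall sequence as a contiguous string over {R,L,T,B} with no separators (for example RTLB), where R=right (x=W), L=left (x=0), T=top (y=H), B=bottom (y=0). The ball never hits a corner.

Final position: (29/3,0)
Wall sequence: BTRB

1. t=2 → B at (5,0); v=(1,3)
2. t=8/3 → T at (23/3,8); v=(1,-3)
3. t=7/3 → R at (10,1); v=(-1,-3)
4. t=1/3 → B at (29/3,0); v=(-1,3)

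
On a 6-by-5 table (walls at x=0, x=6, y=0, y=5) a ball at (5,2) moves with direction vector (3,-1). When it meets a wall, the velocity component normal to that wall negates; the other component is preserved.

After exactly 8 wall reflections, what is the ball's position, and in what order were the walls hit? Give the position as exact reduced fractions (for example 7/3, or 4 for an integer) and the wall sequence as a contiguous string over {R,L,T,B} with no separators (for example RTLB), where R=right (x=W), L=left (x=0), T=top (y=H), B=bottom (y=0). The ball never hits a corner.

Final position: (0,5/3)
Wall sequence: RBLRLTRL

1. t=1/3 → R at (6,5/3); v=(-3,-1)
2. t=5/3 → B at (1,0); v=(-3,1)
3. t=1/3 → L at (0,1/3); v=(3,1)
4. t=2 → R at (6,7/3); v=(-3,1)
5. t=2 → L at (0,13/3); v=(3,1)
6. t=2/3 → T at (2,5); v=(3,-1)
7. t=4/3 → R at (6,11/3); v=(-3,-1)
8. t=2 → L at (0,5/3); v=(3,-1)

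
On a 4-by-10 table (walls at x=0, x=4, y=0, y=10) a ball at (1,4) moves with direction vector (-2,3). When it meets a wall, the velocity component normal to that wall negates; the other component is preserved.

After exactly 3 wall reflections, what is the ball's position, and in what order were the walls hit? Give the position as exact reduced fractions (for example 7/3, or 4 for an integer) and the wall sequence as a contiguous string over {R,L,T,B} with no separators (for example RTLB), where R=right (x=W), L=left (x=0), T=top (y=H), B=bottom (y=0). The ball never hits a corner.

Final position: (4,17/2)
Wall sequence: LTR

1. t=1/2 → L at (0,11/2); v=(2,3)
2. t=3/2 → T at (3,10); v=(2,-3)
3. t=1/2 → R at (4,17/2); v=(-2,-3)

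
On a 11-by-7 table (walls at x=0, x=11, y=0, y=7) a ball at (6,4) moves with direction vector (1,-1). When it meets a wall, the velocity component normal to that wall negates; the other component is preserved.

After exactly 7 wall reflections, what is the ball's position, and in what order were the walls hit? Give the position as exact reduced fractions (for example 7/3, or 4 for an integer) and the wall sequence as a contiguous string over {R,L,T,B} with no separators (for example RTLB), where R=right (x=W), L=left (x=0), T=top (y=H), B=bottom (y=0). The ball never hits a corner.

Final position: (11,5)
Wall sequence: BRTLBTR

1. t=4 → B at (10,0); v=(1,1)
2. t=1 → R at (11,1); v=(-1,1)
3. t=6 → T at (5,7); v=(-1,-1)
4. t=5 → L at (0,2); v=(1,-1)
5. t=2 → B at (2,0); v=(1,1)
6. t=7 → T at (9,7); v=(1,-1)
7. t=2 → R at (11,5); v=(-1,-1)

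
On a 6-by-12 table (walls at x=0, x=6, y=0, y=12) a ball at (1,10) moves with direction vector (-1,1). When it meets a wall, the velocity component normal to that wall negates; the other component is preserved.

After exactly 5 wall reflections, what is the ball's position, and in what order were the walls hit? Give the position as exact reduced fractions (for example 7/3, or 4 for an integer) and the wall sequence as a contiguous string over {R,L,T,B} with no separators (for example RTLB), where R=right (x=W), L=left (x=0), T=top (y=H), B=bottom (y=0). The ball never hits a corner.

Final position: (1,0)
Wall sequence: LTRLB

1. t=1 → L at (0,11); v=(1,1)
2. t=1 → T at (1,12); v=(1,-1)
3. t=5 → R at (6,7); v=(-1,-1)
4. t=6 → L at (0,1); v=(1,-1)
5. t=1 → B at (1,0); v=(1,1)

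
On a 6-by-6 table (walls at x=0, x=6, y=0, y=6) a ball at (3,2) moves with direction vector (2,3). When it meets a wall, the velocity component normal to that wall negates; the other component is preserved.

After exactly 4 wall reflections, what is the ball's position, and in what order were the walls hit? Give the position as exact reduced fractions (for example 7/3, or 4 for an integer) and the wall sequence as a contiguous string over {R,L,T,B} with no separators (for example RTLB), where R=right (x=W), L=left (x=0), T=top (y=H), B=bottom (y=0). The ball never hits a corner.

1. t=4/3 → T at (17/3,6); v=(2,-3)
2. t=1/6 → R at (6,11/2); v=(-2,-3)
3. t=11/6 → B at (7/3,0); v=(-2,3)
4. t=7/6 → L at (0,7/2); v=(2,3)

Final position: (0,7/2)
Wall sequence: TRBL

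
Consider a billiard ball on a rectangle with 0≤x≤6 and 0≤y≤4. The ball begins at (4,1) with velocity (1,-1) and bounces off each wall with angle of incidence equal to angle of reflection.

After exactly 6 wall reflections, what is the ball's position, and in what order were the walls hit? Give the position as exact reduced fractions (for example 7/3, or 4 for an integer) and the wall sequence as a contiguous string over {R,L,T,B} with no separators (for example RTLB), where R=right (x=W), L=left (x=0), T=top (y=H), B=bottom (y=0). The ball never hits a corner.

1. t=1 → B at (5,0); v=(1,1)
2. t=1 → R at (6,1); v=(-1,1)
3. t=3 → T at (3,4); v=(-1,-1)
4. t=3 → L at (0,1); v=(1,-1)
5. t=1 → B at (1,0); v=(1,1)
6. t=4 → T at (5,4); v=(1,-1)

Final position: (5,4)
Wall sequence: BRTLBT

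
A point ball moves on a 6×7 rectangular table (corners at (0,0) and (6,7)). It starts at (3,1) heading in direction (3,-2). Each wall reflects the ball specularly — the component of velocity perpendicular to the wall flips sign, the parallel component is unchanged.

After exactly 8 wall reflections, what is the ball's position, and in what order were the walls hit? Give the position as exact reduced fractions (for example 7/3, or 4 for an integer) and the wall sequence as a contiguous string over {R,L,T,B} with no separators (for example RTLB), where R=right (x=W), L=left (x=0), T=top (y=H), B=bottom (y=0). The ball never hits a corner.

1. t=1/2 → B at (9/2,0); v=(3,2)
2. t=1/2 → R at (6,1); v=(-3,2)
3. t=2 → L at (0,5); v=(3,2)
4. t=1 → T at (3,7); v=(3,-2)
5. t=1 → R at (6,5); v=(-3,-2)
6. t=2 → L at (0,1); v=(3,-2)
7. t=1/2 → B at (3/2,0); v=(3,2)
8. t=3/2 → R at (6,3); v=(-3,2)

Final position: (6,3)
Wall sequence: BRLTRLBR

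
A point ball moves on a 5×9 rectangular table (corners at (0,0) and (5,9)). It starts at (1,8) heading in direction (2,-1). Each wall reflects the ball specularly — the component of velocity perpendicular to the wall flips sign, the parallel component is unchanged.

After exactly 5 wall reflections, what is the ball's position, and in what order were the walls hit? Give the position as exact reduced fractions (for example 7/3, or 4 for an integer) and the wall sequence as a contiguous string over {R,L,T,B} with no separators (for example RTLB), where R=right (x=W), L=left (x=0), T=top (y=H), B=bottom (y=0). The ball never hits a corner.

1. t=2 → R at (5,6); v=(-2,-1)
2. t=5/2 → L at (0,7/2); v=(2,-1)
3. t=5/2 → R at (5,1); v=(-2,-1)
4. t=1 → B at (3,0); v=(-2,1)
5. t=3/2 → L at (0,3/2); v=(2,1)

Final position: (0,3/2)
Wall sequence: RLRBL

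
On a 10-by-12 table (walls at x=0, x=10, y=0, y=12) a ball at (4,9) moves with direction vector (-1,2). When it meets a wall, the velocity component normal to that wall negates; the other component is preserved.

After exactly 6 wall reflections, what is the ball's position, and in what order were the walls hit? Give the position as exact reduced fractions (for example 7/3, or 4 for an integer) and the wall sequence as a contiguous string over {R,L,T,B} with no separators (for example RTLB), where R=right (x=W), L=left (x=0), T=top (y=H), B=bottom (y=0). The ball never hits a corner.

1. t=3/2 → T at (5/2,12); v=(-1,-2)
2. t=5/2 → L at (0,7); v=(1,-2)
3. t=7/2 → B at (7/2,0); v=(1,2)
4. t=6 → T at (19/2,12); v=(1,-2)
5. t=1/2 → R at (10,11); v=(-1,-2)
6. t=11/2 → B at (9/2,0); v=(-1,2)

Final position: (9/2,0)
Wall sequence: TLBTRB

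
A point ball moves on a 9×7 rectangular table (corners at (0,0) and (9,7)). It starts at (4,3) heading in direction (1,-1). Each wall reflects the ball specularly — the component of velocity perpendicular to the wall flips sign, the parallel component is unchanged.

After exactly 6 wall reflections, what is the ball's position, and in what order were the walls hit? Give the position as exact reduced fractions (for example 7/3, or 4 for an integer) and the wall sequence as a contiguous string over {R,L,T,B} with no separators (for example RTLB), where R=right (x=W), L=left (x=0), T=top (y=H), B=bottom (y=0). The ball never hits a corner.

Final position: (9,6)
Wall sequence: BRTLBR

1. t=3 → B at (7,0); v=(1,1)
2. t=2 → R at (9,2); v=(-1,1)
3. t=5 → T at (4,7); v=(-1,-1)
4. t=4 → L at (0,3); v=(1,-1)
5. t=3 → B at (3,0); v=(1,1)
6. t=6 → R at (9,6); v=(-1,1)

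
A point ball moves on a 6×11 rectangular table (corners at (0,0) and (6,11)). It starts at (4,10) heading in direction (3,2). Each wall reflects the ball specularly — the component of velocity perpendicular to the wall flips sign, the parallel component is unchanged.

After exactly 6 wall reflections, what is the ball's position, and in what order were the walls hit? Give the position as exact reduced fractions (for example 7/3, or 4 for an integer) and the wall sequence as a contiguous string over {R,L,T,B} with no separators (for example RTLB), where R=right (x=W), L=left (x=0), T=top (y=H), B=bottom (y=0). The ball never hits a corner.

Final position: (0,4/3)
Wall sequence: TRLRBL

1. t=1/2 → T at (11/2,11); v=(3,-2)
2. t=1/6 → R at (6,32/3); v=(-3,-2)
3. t=2 → L at (0,20/3); v=(3,-2)
4. t=2 → R at (6,8/3); v=(-3,-2)
5. t=4/3 → B at (2,0); v=(-3,2)
6. t=2/3 → L at (0,4/3); v=(3,2)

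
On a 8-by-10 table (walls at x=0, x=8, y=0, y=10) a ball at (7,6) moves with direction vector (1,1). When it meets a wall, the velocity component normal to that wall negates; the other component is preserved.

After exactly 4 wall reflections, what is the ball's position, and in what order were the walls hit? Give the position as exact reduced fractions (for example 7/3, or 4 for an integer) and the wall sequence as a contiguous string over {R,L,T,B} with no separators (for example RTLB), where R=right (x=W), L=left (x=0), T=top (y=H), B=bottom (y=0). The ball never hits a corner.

Final position: (5,0)
Wall sequence: RTLB

1. t=1 → R at (8,7); v=(-1,1)
2. t=3 → T at (5,10); v=(-1,-1)
3. t=5 → L at (0,5); v=(1,-1)
4. t=5 → B at (5,0); v=(1,1)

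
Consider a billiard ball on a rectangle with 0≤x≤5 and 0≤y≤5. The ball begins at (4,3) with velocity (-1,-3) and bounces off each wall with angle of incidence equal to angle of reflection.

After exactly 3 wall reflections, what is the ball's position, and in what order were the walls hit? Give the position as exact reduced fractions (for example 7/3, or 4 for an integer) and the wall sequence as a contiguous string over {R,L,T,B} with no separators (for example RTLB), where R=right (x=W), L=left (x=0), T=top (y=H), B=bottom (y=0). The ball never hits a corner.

1. t=1 → B at (3,0); v=(-1,3)
2. t=5/3 → T at (4/3,5); v=(-1,-3)
3. t=4/3 → L at (0,1); v=(1,-3)

Final position: (0,1)
Wall sequence: BTL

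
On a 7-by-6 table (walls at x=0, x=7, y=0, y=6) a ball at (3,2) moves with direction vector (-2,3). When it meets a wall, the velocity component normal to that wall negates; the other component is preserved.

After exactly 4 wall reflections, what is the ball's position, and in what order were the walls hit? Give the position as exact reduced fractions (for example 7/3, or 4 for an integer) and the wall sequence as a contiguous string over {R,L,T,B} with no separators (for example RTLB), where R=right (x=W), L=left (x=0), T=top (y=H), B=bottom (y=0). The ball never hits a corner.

Final position: (7,5)
Wall sequence: TLBR

1. t=4/3 → T at (1/3,6); v=(-2,-3)
2. t=1/6 → L at (0,11/2); v=(2,-3)
3. t=11/6 → B at (11/3,0); v=(2,3)
4. t=5/3 → R at (7,5); v=(-2,3)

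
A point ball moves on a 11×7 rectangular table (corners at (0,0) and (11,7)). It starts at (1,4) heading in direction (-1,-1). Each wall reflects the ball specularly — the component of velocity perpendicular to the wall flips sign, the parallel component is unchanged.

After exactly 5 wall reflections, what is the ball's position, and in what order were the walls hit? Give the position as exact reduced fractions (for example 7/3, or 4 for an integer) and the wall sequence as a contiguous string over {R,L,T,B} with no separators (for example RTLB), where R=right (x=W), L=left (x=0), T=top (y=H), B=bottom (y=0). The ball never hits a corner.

Final position: (5,0)
Wall sequence: LBTRB

1. t=1 → L at (0,3); v=(1,-1)
2. t=3 → B at (3,0); v=(1,1)
3. t=7 → T at (10,7); v=(1,-1)
4. t=1 → R at (11,6); v=(-1,-1)
5. t=6 → B at (5,0); v=(-1,1)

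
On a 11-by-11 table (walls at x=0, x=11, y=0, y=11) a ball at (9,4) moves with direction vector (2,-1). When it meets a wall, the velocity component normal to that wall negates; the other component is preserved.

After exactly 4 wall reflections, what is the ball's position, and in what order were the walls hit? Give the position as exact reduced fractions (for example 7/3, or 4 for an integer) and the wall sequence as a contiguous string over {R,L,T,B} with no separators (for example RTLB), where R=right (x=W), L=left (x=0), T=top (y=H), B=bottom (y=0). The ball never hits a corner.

Final position: (11,8)
Wall sequence: RBLR

1. t=1 → R at (11,3); v=(-2,-1)
2. t=3 → B at (5,0); v=(-2,1)
3. t=5/2 → L at (0,5/2); v=(2,1)
4. t=11/2 → R at (11,8); v=(-2,1)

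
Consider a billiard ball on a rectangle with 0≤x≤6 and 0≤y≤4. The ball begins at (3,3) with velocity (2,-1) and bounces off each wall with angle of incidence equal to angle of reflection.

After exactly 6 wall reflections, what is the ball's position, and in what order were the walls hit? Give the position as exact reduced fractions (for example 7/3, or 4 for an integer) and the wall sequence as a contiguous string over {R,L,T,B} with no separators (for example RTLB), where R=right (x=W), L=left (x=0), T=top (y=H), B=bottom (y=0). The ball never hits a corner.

Final position: (0,1/2)
Wall sequence: RBLTRL

1. t=3/2 → R at (6,3/2); v=(-2,-1)
2. t=3/2 → B at (3,0); v=(-2,1)
3. t=3/2 → L at (0,3/2); v=(2,1)
4. t=5/2 → T at (5,4); v=(2,-1)
5. t=1/2 → R at (6,7/2); v=(-2,-1)
6. t=3 → L at (0,1/2); v=(2,-1)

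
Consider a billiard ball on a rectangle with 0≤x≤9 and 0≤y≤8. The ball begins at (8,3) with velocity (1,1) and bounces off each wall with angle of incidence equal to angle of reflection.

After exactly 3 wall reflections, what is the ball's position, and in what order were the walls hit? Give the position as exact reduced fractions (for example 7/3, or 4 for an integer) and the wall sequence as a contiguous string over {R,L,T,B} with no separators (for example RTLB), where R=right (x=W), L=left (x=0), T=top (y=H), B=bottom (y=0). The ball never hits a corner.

Final position: (0,3)
Wall sequence: RTL

1. t=1 → R at (9,4); v=(-1,1)
2. t=4 → T at (5,8); v=(-1,-1)
3. t=5 → L at (0,3); v=(1,-1)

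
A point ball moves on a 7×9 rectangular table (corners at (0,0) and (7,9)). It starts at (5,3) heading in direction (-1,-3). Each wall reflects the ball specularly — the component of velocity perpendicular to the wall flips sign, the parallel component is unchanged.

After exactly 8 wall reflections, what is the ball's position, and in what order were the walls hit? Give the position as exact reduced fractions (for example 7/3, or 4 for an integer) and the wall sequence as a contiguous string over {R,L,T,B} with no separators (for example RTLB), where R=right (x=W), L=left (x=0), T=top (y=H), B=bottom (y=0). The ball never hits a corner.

Final position: (3,9)
Wall sequence: BTLBTRBT

1. t=1 → B at (4,0); v=(-1,3)
2. t=3 → T at (1,9); v=(-1,-3)
3. t=1 → L at (0,6); v=(1,-3)
4. t=2 → B at (2,0); v=(1,3)
5. t=3 → T at (5,9); v=(1,-3)
6. t=2 → R at (7,3); v=(-1,-3)
7. t=1 → B at (6,0); v=(-1,3)
8. t=3 → T at (3,9); v=(-1,-3)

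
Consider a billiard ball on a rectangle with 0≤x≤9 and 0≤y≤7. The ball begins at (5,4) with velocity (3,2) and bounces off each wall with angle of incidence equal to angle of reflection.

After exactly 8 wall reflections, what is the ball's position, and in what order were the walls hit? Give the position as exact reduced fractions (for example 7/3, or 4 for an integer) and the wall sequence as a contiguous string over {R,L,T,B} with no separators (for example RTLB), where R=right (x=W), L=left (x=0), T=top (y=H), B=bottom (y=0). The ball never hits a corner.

1. t=4/3 → R at (9,20/3); v=(-3,2)
2. t=1/6 → T at (17/2,7); v=(-3,-2)
3. t=17/6 → L at (0,4/3); v=(3,-2)
4. t=2/3 → B at (2,0); v=(3,2)
5. t=7/3 → R at (9,14/3); v=(-3,2)
6. t=7/6 → T at (11/2,7); v=(-3,-2)
7. t=11/6 → L at (0,10/3); v=(3,-2)
8. t=5/3 → B at (5,0); v=(3,2)

Final position: (5,0)
Wall sequence: RTLBRTLB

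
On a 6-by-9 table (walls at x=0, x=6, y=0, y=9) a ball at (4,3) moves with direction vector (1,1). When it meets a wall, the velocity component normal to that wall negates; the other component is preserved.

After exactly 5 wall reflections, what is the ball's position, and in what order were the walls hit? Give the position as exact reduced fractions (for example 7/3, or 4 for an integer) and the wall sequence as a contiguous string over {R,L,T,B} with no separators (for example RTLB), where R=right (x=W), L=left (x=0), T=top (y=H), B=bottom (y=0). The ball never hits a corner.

1. t=2 → R at (6,5); v=(-1,1)
2. t=4 → T at (2,9); v=(-1,-1)
3. t=2 → L at (0,7); v=(1,-1)
4. t=6 → R at (6,1); v=(-1,-1)
5. t=1 → B at (5,0); v=(-1,1)

Final position: (5,0)
Wall sequence: RTLRB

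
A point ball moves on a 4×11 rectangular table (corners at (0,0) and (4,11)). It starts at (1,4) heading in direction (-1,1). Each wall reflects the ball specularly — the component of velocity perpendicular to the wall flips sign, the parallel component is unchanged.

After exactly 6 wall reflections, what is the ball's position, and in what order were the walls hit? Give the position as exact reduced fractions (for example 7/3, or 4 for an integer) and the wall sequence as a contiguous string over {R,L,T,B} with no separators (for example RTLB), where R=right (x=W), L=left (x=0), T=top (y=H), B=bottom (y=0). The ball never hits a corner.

Final position: (0,1)
Wall sequence: LRTLRL

1. t=1 → L at (0,5); v=(1,1)
2. t=4 → R at (4,9); v=(-1,1)
3. t=2 → T at (2,11); v=(-1,-1)
4. t=2 → L at (0,9); v=(1,-1)
5. t=4 → R at (4,5); v=(-1,-1)
6. t=4 → L at (0,1); v=(1,-1)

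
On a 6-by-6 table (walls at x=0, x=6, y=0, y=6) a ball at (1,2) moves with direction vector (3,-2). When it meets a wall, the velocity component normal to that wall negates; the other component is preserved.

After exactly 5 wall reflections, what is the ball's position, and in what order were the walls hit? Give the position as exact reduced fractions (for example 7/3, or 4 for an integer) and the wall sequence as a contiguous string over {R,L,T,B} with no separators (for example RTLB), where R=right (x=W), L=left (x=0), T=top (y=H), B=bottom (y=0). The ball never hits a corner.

Final position: (6,8/3)
Wall sequence: BRLTR

1. t=1 → B at (4,0); v=(3,2)
2. t=2/3 → R at (6,4/3); v=(-3,2)
3. t=2 → L at (0,16/3); v=(3,2)
4. t=1/3 → T at (1,6); v=(3,-2)
5. t=5/3 → R at (6,8/3); v=(-3,-2)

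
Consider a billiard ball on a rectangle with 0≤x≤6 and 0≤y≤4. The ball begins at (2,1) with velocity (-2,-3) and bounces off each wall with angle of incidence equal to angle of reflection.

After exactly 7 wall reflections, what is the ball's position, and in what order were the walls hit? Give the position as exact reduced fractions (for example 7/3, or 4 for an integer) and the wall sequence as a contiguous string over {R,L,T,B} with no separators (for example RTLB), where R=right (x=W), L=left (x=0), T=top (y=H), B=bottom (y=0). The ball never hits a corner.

Final position: (8/3,0)
Wall sequence: BLTBRTB

1. t=1/3 → B at (4/3,0); v=(-2,3)
2. t=2/3 → L at (0,2); v=(2,3)
3. t=2/3 → T at (4/3,4); v=(2,-3)
4. t=4/3 → B at (4,0); v=(2,3)
5. t=1 → R at (6,3); v=(-2,3)
6. t=1/3 → T at (16/3,4); v=(-2,-3)
7. t=4/3 → B at (8/3,0); v=(-2,3)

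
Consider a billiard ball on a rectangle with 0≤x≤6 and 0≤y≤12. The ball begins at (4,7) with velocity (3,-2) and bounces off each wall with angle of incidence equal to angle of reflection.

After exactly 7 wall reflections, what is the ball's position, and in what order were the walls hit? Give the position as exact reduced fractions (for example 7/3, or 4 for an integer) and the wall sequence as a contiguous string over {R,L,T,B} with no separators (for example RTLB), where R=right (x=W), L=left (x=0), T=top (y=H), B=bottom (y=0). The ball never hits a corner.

1. t=2/3 → R at (6,17/3); v=(-3,-2)
2. t=2 → L at (0,5/3); v=(3,-2)
3. t=5/6 → B at (5/2,0); v=(3,2)
4. t=7/6 → R at (6,7/3); v=(-3,2)
5. t=2 → L at (0,19/3); v=(3,2)
6. t=2 → R at (6,31/3); v=(-3,2)
7. t=5/6 → T at (7/2,12); v=(-3,-2)

Final position: (7/2,12)
Wall sequence: RLBRLRT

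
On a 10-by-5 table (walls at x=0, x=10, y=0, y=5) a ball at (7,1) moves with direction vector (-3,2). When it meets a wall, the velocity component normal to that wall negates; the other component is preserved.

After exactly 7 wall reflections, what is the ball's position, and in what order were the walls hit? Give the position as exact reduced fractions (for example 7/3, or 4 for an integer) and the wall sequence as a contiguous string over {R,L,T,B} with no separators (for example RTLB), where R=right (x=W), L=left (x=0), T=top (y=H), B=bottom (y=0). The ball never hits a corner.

Final position: (3/2,0)
Wall sequence: TLBRTLB

1. t=2 → T at (1,5); v=(-3,-2)
2. t=1/3 → L at (0,13/3); v=(3,-2)
3. t=13/6 → B at (13/2,0); v=(3,2)
4. t=7/6 → R at (10,7/3); v=(-3,2)
5. t=4/3 → T at (6,5); v=(-3,-2)
6. t=2 → L at (0,1); v=(3,-2)
7. t=1/2 → B at (3/2,0); v=(3,2)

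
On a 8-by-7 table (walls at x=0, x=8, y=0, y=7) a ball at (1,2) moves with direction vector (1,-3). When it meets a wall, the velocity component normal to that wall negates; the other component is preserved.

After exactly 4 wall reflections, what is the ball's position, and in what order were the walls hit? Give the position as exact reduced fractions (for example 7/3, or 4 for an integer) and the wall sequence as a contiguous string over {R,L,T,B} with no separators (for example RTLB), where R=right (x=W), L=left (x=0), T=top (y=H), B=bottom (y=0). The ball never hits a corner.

Final position: (8,5)
Wall sequence: BTBR

1. t=2/3 → B at (5/3,0); v=(1,3)
2. t=7/3 → T at (4,7); v=(1,-3)
3. t=7/3 → B at (19/3,0); v=(1,3)
4. t=5/3 → R at (8,5); v=(-1,3)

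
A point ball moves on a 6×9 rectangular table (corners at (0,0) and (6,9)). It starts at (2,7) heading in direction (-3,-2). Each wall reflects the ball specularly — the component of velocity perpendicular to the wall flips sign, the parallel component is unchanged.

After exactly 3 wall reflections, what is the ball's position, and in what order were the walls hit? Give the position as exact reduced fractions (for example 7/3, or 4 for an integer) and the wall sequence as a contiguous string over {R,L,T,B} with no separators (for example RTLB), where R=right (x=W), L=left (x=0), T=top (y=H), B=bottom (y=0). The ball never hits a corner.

1. t=2/3 → L at (0,17/3); v=(3,-2)
2. t=2 → R at (6,5/3); v=(-3,-2)
3. t=5/6 → B at (7/2,0); v=(-3,2)

Final position: (7/2,0)
Wall sequence: LRB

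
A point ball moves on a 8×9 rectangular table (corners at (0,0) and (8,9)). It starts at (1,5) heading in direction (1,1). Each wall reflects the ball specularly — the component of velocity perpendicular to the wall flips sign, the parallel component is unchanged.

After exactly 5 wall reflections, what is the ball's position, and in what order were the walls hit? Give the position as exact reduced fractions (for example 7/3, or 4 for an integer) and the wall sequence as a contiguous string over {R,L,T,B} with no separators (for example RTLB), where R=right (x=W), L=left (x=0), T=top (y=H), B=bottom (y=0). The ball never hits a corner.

Final position: (7,9)
Wall sequence: TRBLT

1. t=4 → T at (5,9); v=(1,-1)
2. t=3 → R at (8,6); v=(-1,-1)
3. t=6 → B at (2,0); v=(-1,1)
4. t=2 → L at (0,2); v=(1,1)
5. t=7 → T at (7,9); v=(1,-1)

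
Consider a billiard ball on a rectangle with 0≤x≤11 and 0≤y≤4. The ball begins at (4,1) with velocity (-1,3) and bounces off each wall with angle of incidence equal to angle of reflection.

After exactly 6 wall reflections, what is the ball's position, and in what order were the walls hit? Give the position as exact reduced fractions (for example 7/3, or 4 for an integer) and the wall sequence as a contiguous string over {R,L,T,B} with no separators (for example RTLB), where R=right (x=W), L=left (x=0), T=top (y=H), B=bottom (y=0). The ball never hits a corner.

1. t=1 → T at (3,4); v=(-1,-3)
2. t=4/3 → B at (5/3,0); v=(-1,3)
3. t=4/3 → T at (1/3,4); v=(-1,-3)
4. t=1/3 → L at (0,3); v=(1,-3)
5. t=1 → B at (1,0); v=(1,3)
6. t=4/3 → T at (7/3,4); v=(1,-3)

Final position: (7/3,4)
Wall sequence: TBTLBT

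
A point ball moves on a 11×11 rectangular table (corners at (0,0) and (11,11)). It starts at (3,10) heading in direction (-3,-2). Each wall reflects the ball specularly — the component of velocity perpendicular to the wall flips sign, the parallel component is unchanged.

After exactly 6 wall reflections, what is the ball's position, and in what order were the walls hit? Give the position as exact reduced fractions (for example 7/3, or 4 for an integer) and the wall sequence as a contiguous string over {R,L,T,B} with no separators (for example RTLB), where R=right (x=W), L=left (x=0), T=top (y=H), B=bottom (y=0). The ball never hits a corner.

1. t=1 → L at (0,8); v=(3,-2)
2. t=11/3 → R at (11,2/3); v=(-3,-2)
3. t=1/3 → B at (10,0); v=(-3,2)
4. t=10/3 → L at (0,20/3); v=(3,2)
5. t=13/6 → T at (13/2,11); v=(3,-2)
6. t=3/2 → R at (11,8); v=(-3,-2)

Final position: (11,8)
Wall sequence: LRBLTR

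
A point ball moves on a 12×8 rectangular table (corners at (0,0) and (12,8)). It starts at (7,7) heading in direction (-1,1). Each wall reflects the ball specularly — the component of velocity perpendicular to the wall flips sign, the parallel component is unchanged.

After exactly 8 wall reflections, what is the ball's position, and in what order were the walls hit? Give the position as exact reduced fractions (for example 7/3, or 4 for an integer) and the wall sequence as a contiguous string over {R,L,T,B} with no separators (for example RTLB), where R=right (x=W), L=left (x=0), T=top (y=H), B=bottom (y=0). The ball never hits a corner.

1. t=1 → T at (6,8); v=(-1,-1)
2. t=6 → L at (0,2); v=(1,-1)
3. t=2 → B at (2,0); v=(1,1)
4. t=8 → T at (10,8); v=(1,-1)
5. t=2 → R at (12,6); v=(-1,-1)
6. t=6 → B at (6,0); v=(-1,1)
7. t=6 → L at (0,6); v=(1,1)
8. t=2 → T at (2,8); v=(1,-1)

Final position: (2,8)
Wall sequence: TLBTRBLT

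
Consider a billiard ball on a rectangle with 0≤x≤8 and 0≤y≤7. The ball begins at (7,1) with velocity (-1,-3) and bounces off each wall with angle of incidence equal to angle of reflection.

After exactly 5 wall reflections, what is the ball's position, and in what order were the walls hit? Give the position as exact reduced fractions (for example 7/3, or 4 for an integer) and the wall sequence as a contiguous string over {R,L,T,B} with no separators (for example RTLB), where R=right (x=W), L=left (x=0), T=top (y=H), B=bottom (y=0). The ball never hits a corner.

1. t=1/3 → B at (20/3,0); v=(-1,3)
2. t=7/3 → T at (13/3,7); v=(-1,-3)
3. t=7/3 → B at (2,0); v=(-1,3)
4. t=2 → L at (0,6); v=(1,3)
5. t=1/3 → T at (1/3,7); v=(1,-3)

Final position: (1/3,7)
Wall sequence: BTBLT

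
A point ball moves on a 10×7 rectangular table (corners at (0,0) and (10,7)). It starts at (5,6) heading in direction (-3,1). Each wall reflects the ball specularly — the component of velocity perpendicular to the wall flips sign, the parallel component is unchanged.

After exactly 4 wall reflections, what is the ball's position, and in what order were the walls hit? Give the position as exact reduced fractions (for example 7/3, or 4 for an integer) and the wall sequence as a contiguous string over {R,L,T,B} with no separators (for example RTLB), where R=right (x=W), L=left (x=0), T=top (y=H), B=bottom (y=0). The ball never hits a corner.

1. t=1 → T at (2,7); v=(-3,-1)
2. t=2/3 → L at (0,19/3); v=(3,-1)
3. t=10/3 → R at (10,3); v=(-3,-1)
4. t=3 → B at (1,0); v=(-3,1)

Final position: (1,0)
Wall sequence: TLRB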